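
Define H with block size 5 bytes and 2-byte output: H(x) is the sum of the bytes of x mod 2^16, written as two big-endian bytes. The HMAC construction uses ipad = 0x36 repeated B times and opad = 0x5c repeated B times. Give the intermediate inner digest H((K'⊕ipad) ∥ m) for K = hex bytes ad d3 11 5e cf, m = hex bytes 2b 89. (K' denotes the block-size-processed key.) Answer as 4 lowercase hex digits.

Key hex bytes ad d3 11 5e cf is exactly B = 5 bytes: K' = ad d3 11 5e cf.
K' ⊕ ipad = 9b e5 27 68 f9.
Inner input = 9b e5 27 68 f9 ∥ 2b 89.
Inner hash: sum = 155+229+39+104+249+43+137 = 956 → 03 bc.

03bc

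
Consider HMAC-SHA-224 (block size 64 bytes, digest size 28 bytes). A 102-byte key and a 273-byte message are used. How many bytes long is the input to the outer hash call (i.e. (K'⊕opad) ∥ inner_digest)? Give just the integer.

Key is 102 > 64 bytes, so it is hashed to 28 bytes then zero-padded to 64: |K'| = 64.
Outer input = (K'⊕opad) ∥ H(inner) → 64 + 28 = 92 bytes.

92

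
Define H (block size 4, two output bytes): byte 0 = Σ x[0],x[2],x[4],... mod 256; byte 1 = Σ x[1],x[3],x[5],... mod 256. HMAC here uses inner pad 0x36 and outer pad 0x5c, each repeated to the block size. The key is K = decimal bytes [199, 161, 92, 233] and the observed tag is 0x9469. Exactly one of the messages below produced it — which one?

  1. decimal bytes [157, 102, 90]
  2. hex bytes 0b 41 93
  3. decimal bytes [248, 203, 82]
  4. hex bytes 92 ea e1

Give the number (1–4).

Key decimal bytes [199, 161, 92, 233] = c7 a1 5c e9 is exactly B = 4 bytes: K' = c7 a1 5c e9.
K' ⊕ ipad = f1 97 6a df; K' ⊕ opad = 9b fd 00 b5.
m1: inner = H(f1 97 6a df 9d 66 5a) = 52 dc; tag = H(9b fd 00 b5 52 dc) = ed8e
m2: inner = H(f1 97 6a df 0b 41 93) = f9 b7; tag = H(9b fd 00 b5 f9 b7) = 9469 ← matches
m3: inner = H(f1 97 6a df f8 cb 52) = a5 41; tag = H(9b fd 00 b5 a5 41) = 40f3
m4: inner = H(f1 97 6a df 92 ea e1) = ce 60; tag = H(9b fd 00 b5 ce 60) = 6912

2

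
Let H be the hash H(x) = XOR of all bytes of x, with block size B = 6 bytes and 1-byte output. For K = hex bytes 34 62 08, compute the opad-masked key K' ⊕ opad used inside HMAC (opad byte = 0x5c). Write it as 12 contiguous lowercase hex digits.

Key hex bytes 34 62 08 is 3 bytes ≤ B = 6; zero-pad to 6 bytes: K' = 34 62 08 00 00 00.
XOR each byte with 0x5c: 34⊕5c=68, 62⊕5c=3e, 08⊕5c=54, 00⊕5c=5c, 00⊕5c=5c, 00⊕5c=5c.

683e545c5c5c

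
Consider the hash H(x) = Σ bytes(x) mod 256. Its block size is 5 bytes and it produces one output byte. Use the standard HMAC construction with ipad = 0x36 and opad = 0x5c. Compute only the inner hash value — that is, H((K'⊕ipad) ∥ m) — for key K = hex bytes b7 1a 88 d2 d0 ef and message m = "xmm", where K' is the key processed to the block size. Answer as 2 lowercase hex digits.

Key hex bytes b7 1a 88 d2 d0 ef is 6 bytes > B = 5, so hash it first: H(key) = ea, then zero-pad to 5 bytes: K' = ea 00 00 00 00.
K' ⊕ ipad = dc 36 36 36 36.
Inner input = dc 36 36 36 36 ∥ 78 6d 6d.
Inner hash: sum = 220+54+54+54+54+120+109+109 = 774; mod 256 = 6 → 06.

06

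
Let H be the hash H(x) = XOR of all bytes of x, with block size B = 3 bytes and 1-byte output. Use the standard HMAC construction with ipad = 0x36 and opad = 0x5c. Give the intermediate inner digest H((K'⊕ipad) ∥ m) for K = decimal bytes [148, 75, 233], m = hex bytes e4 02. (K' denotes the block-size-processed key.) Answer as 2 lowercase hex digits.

Key decimal bytes [148, 75, 233] = 94 4b e9 is exactly B = 3 bytes: K' = 94 4b e9.
K' ⊕ ipad = a2 7d df.
Inner input = a2 7d df ∥ e4 02.
Inner hash: XOR a2⊕7d⊕df⊕e4⊕02 = e6.

e6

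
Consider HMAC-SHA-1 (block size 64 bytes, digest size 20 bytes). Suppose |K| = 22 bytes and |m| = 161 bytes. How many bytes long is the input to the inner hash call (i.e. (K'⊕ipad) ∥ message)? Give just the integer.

225

Key is 22 ≤ 64 bytes, zero-padded: |K'| = 64.
Inner input = (K'⊕ipad) ∥ m → 64 + 161 = 225 bytes.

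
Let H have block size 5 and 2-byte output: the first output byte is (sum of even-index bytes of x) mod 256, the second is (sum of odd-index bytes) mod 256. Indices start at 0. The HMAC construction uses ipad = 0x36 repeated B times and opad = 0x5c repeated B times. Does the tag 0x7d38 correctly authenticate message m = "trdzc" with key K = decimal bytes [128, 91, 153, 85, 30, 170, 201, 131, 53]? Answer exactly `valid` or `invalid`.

Key decimal bytes [128, 91, 153, 85, 30, 170, 201, 131, 53] = 80 5b 99 55 1e aa c9 83 35 is 9 bytes > B = 5, so hash it first: H(key) = 35 dd, then zero-pad to 5 bytes: K' = 35 dd 00 00 00.
K' ⊕ ipad = 03 eb 36 36 36; K' ⊕ opad = 69 81 5c 5c 5c.
Inner hash: even-index sum = 347 mod 256 = 91; odd-index sum = 604 mod 256 = 92 → 5b 5c.
Outer hash (recomputed tag): even-index sum = 381 mod 256 = 125; odd-index sum = 312 mod 256 = 56 → 7d 38.
Recomputed tag = 7d38; claimed = 7d38 → match.

valid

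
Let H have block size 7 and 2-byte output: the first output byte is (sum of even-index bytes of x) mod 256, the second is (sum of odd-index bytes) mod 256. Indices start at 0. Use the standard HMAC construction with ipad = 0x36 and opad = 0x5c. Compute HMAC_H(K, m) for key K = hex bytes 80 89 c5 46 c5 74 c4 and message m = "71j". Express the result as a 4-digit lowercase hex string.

b8d6

Key hex bytes 80 89 c5 46 c5 74 c4 is exactly B = 7 bytes: K' = 80 89 c5 46 c5 74 c4.
K' ⊕ ipad = b6 bf f3 70 f3 42 f2.  K' ⊕ opad = dc d5 99 1a 99 28 98.
Inner input = (K'⊕ipad) ∥ m = b6 bf f3 70 f3 42 f2 ∥ 37 31 6a.
Inner hash: even-index sum = 959 mod 256 = 191; odd-index sum = 530 mod 256 = 18 → bf 12.
Outer input = (K'⊕opad) ∥ inner = dc d5 99 1a 99 28 98 ∥ bf 12.
Outer hash (tag): even-index sum = 696 mod 256 = 184; odd-index sum = 470 mod 256 = 214 → b8 d6.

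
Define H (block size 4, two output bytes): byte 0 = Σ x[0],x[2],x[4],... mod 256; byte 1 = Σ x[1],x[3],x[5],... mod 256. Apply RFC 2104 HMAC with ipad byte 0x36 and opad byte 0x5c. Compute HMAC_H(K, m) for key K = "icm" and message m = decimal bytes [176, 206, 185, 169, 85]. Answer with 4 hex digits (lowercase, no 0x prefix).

de9d

Key "icm" = 69 63 6d is 3 bytes ≤ B = 4; zero-pad to 4 bytes: K' = 69 63 6d 00.
K' ⊕ ipad = 5f 55 5b 36.  K' ⊕ opad = 35 3f 31 5c.
Inner input = (K'⊕ipad) ∥ m = 5f 55 5b 36 ∥ b0 ce b9 a9 55.
Inner hash: even-index sum = 632 mod 256 = 120; odd-index sum = 514 mod 256 = 2 → 78 02.
Outer input = (K'⊕opad) ∥ inner = 35 3f 31 5c ∥ 78 02.
Outer hash (tag): even-index sum = 222 mod 256 = 222; odd-index sum = 157 mod 256 = 157 → de 9d.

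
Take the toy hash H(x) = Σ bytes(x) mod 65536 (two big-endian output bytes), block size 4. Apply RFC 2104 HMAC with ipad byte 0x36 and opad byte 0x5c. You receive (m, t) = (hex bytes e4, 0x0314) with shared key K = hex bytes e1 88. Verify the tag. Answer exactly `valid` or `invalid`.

Key hex bytes e1 88 is 2 bytes ≤ B = 4; zero-pad to 4 bytes: K' = e1 88 00 00.
K' ⊕ ipad = d7 be 36 36; K' ⊕ opad = bd d4 5c 5c.
Inner hash: sum = 215+190+54+54+228 = 741 → 02 e5.
Outer hash (recomputed tag): sum = 189+212+92+92+2+229 = 816 → 03 30.
Recomputed tag = 0330; claimed = 0314 → mismatch.

invalid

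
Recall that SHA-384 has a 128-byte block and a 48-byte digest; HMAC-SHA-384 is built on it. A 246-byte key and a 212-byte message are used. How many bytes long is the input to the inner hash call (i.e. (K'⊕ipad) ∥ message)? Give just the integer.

Key is 246 > 128 bytes, so it is hashed to 48 bytes then zero-padded to 128: |K'| = 128.
Inner input = (K'⊕ipad) ∥ m → 128 + 212 = 340 bytes.

340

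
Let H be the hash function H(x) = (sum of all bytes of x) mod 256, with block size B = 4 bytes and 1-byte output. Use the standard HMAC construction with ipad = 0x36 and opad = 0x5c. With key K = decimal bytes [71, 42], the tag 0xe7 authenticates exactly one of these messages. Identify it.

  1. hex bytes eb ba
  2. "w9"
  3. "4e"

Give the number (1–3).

Key decimal bytes [71, 42] = 47 2a is 2 bytes ≤ B = 4; zero-pad to 4 bytes: K' = 47 2a 00 00.
K' ⊕ ipad = 71 1c 36 36; K' ⊕ opad = 1b 76 5c 5c.
m1: inner = H(71 1c 36 36 eb ba) = 9e; tag = H(1b 76 5c 5c 9e) = e7 ← matches
m2: inner = H(71 1c 36 36 77 39) = a9; tag = H(1b 76 5c 5c a9) = f2
m3: inner = H(71 1c 36 36 34 65) = 92; tag = H(1b 76 5c 5c 92) = db

1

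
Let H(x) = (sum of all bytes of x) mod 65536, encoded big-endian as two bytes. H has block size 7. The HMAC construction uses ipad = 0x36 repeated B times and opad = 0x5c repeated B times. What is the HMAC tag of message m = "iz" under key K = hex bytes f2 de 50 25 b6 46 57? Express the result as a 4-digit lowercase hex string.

0321

Key hex bytes f2 de 50 25 b6 46 57 is exactly B = 7 bytes: K' = f2 de 50 25 b6 46 57.
K' ⊕ ipad = c4 e8 66 13 80 70 61.  K' ⊕ opad = ae 82 0c 79 ea 1a 0b.
Inner input = (K'⊕ipad) ∥ m = c4 e8 66 13 80 70 61 ∥ 69 7a.
Inner hash: sum = 196+232+102+19+128+112+97+105+122 = 1113 → 04 59.
Outer input = (K'⊕opad) ∥ inner = ae 82 0c 79 ea 1a 0b ∥ 04 59.
Outer hash (tag): sum = 174+130+12+121+234+26+11+4+89 = 801 → 03 21.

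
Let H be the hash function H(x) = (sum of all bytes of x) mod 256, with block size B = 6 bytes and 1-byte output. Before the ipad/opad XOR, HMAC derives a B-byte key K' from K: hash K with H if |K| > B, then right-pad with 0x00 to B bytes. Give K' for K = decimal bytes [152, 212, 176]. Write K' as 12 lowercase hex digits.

Key decimal bytes [152, 212, 176] = 98 d4 b0 is 3 bytes ≤ B = 6; zero-pad to 6 bytes: K' = 98 d4 b0 00 00 00.

98d4b0000000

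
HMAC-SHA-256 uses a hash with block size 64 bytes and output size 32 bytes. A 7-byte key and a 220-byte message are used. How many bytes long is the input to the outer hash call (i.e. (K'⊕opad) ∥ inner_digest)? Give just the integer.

96

Key is 7 ≤ 64 bytes, zero-padded: |K'| = 64.
Outer input = (K'⊕opad) ∥ H(inner) → 64 + 32 = 96 bytes.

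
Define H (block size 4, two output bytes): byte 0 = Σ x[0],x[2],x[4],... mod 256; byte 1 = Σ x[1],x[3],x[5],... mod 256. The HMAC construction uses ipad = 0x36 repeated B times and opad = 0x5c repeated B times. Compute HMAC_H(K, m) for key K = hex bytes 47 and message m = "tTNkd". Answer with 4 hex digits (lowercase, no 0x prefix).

44e3

Key hex bytes 47 is 1 byte ≤ B = 4; zero-pad to 4 bytes: K' = 47 00 00 00.
K' ⊕ ipad = 71 36 36 36.  K' ⊕ opad = 1b 5c 5c 5c.
Inner input = (K'⊕ipad) ∥ m = 71 36 36 36 ∥ 74 54 4e 6b 64.
Inner hash: even-index sum = 461 mod 256 = 205; odd-index sum = 299 mod 256 = 43 → cd 2b.
Outer input = (K'⊕opad) ∥ inner = 1b 5c 5c 5c ∥ cd 2b.
Outer hash (tag): even-index sum = 324 mod 256 = 68; odd-index sum = 227 mod 256 = 227 → 44 e3.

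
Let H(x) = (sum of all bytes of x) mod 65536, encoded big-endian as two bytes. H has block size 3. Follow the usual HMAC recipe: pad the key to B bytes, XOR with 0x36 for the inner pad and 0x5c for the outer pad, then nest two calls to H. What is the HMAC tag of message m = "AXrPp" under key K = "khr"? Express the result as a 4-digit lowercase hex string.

0165

Key "khr" = 6b 68 72 is exactly B = 3 bytes: K' = 6b 68 72.
K' ⊕ ipad = 5d 5e 44.  K' ⊕ opad = 37 34 2e.
Inner input = (K'⊕ipad) ∥ m = 5d 5e 44 ∥ 41 58 72 50 70.
Inner hash: sum = 93+94+68+65+88+114+80+112 = 714 → 02 ca.
Outer input = (K'⊕opad) ∥ inner = 37 34 2e ∥ 02 ca.
Outer hash (tag): sum = 55+52+46+2+202 = 357 → 01 65.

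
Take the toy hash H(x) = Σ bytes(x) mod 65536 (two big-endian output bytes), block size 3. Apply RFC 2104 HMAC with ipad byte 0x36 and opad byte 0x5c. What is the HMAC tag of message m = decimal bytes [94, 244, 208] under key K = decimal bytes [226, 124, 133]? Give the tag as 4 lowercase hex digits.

Key decimal bytes [226, 124, 133] = e2 7c 85 is exactly B = 3 bytes: K' = e2 7c 85.
K' ⊕ ipad = d4 4a b3.  K' ⊕ opad = be 20 d9.
Inner input = (K'⊕ipad) ∥ m = d4 4a b3 ∥ 5e f4 d0.
Inner hash: sum = 212+74+179+94+244+208 = 1011 → 03 f3.
Outer input = (K'⊕opad) ∥ inner = be 20 d9 ∥ 03 f3.
Outer hash (tag): sum = 190+32+217+3+243 = 685 → 02 ad.

02ad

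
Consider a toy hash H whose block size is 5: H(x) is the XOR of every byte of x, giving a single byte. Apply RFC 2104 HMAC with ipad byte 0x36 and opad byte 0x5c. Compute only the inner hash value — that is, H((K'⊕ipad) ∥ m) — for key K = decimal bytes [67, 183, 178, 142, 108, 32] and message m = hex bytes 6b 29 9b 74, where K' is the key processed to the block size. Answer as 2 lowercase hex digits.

1f

Key decimal bytes [67, 183, 178, 142, 108, 32] = 43 b7 b2 8e 6c 20 is 6 bytes > B = 5, so hash it first: H(key) = 84, then zero-pad to 5 bytes: K' = 84 00 00 00 00.
K' ⊕ ipad = b2 36 36 36 36.
Inner input = b2 36 36 36 36 ∥ 6b 29 9b 74.
Inner hash: XOR b2⊕36⊕36⊕36⊕36⊕6b⊕29⊕9b⊕74 = 1f.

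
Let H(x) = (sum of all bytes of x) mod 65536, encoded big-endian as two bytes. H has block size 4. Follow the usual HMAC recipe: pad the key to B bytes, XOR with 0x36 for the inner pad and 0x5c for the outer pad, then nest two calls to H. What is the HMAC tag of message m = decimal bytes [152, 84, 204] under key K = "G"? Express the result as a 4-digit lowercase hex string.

01fc

Key "G" = 47 is 1 byte ≤ B = 4; zero-pad to 4 bytes: K' = 47 00 00 00.
K' ⊕ ipad = 71 36 36 36.  K' ⊕ opad = 1b 5c 5c 5c.
Inner input = (K'⊕ipad) ∥ m = 71 36 36 36 ∥ 98 54 cc.
Inner hash: sum = 113+54+54+54+152+84+204 = 715 → 02 cb.
Outer input = (K'⊕opad) ∥ inner = 1b 5c 5c 5c ∥ 02 cb.
Outer hash (tag): sum = 27+92+92+92+2+203 = 508 → 01 fc.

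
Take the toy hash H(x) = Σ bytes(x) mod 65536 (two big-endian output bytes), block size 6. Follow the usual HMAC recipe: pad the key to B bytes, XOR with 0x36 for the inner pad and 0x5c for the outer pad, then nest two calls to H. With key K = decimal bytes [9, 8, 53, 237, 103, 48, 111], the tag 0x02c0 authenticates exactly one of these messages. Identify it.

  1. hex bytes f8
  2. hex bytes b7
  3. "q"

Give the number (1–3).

3

Key decimal bytes [9, 8, 53, 237, 103, 48, 111] = 09 08 35 ed 67 30 6f is 7 bytes > B = 6, so hash it first: H(key) = 02 39, then zero-pad to 6 bytes: K' = 02 39 00 00 00 00.
K' ⊕ ipad = 34 0f 36 36 36 36; K' ⊕ opad = 5e 65 5c 5c 5c 5c.
m1: inner = H(34 0f 36 36 36 36 f8) = 02 13; tag = H(5e 65 5c 5c 5c 5c 02 13) = 0248
m2: inner = H(34 0f 36 36 36 36 b7) = 01 d2; tag = H(5e 65 5c 5c 5c 5c 01 d2) = 0306
m3: inner = H(34 0f 36 36 36 36 71) = 01 8c; tag = H(5e 65 5c 5c 5c 5c 01 8c) = 02c0 ← matches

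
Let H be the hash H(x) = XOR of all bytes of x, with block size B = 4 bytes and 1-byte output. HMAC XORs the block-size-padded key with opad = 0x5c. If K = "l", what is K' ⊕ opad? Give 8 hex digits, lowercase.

305c5c5c

Key "l" = 6c is 1 byte ≤ B = 4; zero-pad to 4 bytes: K' = 6c 00 00 00.
XOR each byte with 0x5c: 6c⊕5c=30, 00⊕5c=5c, 00⊕5c=5c, 00⊕5c=5c.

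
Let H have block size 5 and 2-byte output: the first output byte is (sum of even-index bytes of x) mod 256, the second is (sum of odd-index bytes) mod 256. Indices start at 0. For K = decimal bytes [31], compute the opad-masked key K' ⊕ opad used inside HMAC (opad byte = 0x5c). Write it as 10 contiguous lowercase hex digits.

Key decimal bytes [31] = 1f is 1 byte ≤ B = 5; zero-pad to 5 bytes: K' = 1f 00 00 00 00.
XOR each byte with 0x5c: 1f⊕5c=43, 00⊕5c=5c, 00⊕5c=5c, 00⊕5c=5c, 00⊕5c=5c.

435c5c5c5c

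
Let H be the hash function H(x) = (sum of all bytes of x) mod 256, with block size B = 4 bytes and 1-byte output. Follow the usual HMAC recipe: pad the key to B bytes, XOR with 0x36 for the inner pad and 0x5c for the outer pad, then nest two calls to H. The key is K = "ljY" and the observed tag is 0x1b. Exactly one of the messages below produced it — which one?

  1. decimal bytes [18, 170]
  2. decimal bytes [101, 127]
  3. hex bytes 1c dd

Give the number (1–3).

3

Key "ljY" = 6c 6a 59 is 3 bytes ≤ B = 4; zero-pad to 4 bytes: K' = 6c 6a 59 00.
K' ⊕ ipad = 5a 5c 6f 36; K' ⊕ opad = 30 36 05 5c.
m1: inner = H(5a 5c 6f 36 12 aa) = 17; tag = H(30 36 05 5c 17) = de
m2: inner = H(5a 5c 6f 36 65 7f) = 3f; tag = H(30 36 05 5c 3f) = 06
m3: inner = H(5a 5c 6f 36 1c dd) = 54; tag = H(30 36 05 5c 54) = 1b ← matches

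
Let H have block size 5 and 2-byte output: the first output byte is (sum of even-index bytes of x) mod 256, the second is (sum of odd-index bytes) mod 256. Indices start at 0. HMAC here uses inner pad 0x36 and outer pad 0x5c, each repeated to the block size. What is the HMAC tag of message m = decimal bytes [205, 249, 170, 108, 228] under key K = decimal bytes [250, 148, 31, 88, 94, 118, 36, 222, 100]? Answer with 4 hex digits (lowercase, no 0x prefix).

Key decimal bytes [250, 148, 31, 88, 94, 118, 36, 222, 100] = fa 94 1f 58 5e 76 24 de 64 is 9 bytes > B = 5, so hash it first: H(key) = ff 40, then zero-pad to 5 bytes: K' = ff 40 00 00 00.
K' ⊕ ipad = c9 76 36 36 36.  K' ⊕ opad = a3 1c 5c 5c 5c.
Inner input = (K'⊕ipad) ∥ m = c9 76 36 36 36 ∥ cd f9 aa 6c e4.
Inner hash: even-index sum = 666 mod 256 = 154; odd-index sum = 775 mod 256 = 7 → 9a 07.
Outer input = (K'⊕opad) ∥ inner = a3 1c 5c 5c 5c ∥ 9a 07.
Outer hash (tag): even-index sum = 354 mod 256 = 98; odd-index sum = 274 mod 256 = 18 → 62 12.

6212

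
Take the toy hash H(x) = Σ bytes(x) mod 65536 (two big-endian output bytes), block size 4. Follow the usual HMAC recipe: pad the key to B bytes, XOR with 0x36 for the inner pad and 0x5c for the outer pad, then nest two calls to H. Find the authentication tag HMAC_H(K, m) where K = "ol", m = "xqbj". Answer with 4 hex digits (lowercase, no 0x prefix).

Key "ol" = 6f 6c is 2 bytes ≤ B = 4; zero-pad to 4 bytes: K' = 6f 6c 00 00.
K' ⊕ ipad = 59 5a 36 36.  K' ⊕ opad = 33 30 5c 5c.
Inner input = (K'⊕ipad) ∥ m = 59 5a 36 36 ∥ 78 71 62 6a.
Inner hash: sum = 89+90+54+54+120+113+98+106 = 724 → 02 d4.
Outer input = (K'⊕opad) ∥ inner = 33 30 5c 5c ∥ 02 d4.
Outer hash (tag): sum = 51+48+92+92+2+212 = 497 → 01 f1.

01f1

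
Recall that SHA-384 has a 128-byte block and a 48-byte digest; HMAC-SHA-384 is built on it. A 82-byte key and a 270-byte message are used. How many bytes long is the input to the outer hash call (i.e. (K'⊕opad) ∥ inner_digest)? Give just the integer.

176

Key is 82 ≤ 128 bytes, zero-padded: |K'| = 128.
Outer input = (K'⊕opad) ∥ H(inner) → 128 + 48 = 176 bytes.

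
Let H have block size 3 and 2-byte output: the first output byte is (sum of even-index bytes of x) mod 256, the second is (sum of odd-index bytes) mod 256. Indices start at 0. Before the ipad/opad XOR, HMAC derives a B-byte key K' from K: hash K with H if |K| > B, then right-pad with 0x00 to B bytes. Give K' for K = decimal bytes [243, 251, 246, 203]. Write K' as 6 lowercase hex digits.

|K| = 4 > B = 3, so first hash the key.
H(K): even-index sum = 489 mod 256 = 233; odd-index sum = 454 mod 256 = 198 → e9 c6.
Zero-pad H(K) = e9 c6 to 3 bytes: K' = e9 c6 00.

e9c600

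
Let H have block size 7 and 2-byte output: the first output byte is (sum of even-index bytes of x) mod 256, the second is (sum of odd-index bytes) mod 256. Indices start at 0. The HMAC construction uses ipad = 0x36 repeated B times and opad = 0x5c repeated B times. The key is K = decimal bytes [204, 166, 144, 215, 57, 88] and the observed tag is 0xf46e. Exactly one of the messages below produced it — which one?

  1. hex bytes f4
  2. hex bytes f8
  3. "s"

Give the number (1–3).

Key decimal bytes [204, 166, 144, 215, 57, 88] = cc a6 90 d7 39 58 is 6 bytes ≤ B = 7; zero-pad to 7 bytes: K' = cc a6 90 d7 39 58 00.
K' ⊕ ipad = fa 90 a6 e1 0f 6e 36; K' ⊕ opad = 90 fa cc 8b 65 04 5c.
m1: inner = H(fa 90 a6 e1 0f 6e 36 f4) = e5 d3; tag = H(90 fa cc 8b 65 04 5c e5 d3) = f06e
m2: inner = H(fa 90 a6 e1 0f 6e 36 f8) = e5 d7; tag = H(90 fa cc 8b 65 04 5c e5 d7) = f46e ← matches
m3: inner = H(fa 90 a6 e1 0f 6e 36 73) = e5 52; tag = H(90 fa cc 8b 65 04 5c e5 52) = 6f6e

2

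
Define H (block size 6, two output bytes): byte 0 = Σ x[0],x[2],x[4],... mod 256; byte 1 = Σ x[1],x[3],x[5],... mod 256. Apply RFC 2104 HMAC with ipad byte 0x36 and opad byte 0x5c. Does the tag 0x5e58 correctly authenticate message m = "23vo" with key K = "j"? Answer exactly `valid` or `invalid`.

valid

Key "j" = 6a is 1 byte ≤ B = 6; zero-pad to 6 bytes: K' = 6a 00 00 00 00 00.
K' ⊕ ipad = 5c 36 36 36 36 36; K' ⊕ opad = 36 5c 5c 5c 5c 5c.
Inner hash: even-index sum = 368 mod 256 = 112; odd-index sum = 324 mod 256 = 68 → 70 44.
Outer hash (recomputed tag): even-index sum = 350 mod 256 = 94; odd-index sum = 344 mod 256 = 88 → 5e 58.
Recomputed tag = 5e58; claimed = 5e58 → match.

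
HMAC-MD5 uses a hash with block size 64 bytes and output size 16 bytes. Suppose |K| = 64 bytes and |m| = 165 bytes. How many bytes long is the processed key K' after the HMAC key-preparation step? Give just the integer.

64

Key is 64 ≤ 64 bytes, zero-padded: |K'| = 64.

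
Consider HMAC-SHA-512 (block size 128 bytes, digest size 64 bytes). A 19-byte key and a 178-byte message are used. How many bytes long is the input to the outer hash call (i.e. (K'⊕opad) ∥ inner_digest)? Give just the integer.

Key is 19 ≤ 128 bytes, zero-padded: |K'| = 128.
Outer input = (K'⊕opad) ∥ H(inner) → 128 + 64 = 192 bytes.

192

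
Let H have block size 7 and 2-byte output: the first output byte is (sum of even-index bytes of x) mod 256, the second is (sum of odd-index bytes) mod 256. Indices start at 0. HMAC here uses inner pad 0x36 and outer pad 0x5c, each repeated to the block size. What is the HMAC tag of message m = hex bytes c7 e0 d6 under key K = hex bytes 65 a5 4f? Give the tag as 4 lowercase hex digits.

Key hex bytes 65 a5 4f is 3 bytes ≤ B = 7; zero-pad to 7 bytes: K' = 65 a5 4f 00 00 00 00.
K' ⊕ ipad = 53 93 79 36 36 36 36.  K' ⊕ opad = 39 f9 13 5c 5c 5c 5c.
Inner input = (K'⊕ipad) ∥ m = 53 93 79 36 36 36 36 ∥ c7 e0 d6.
Inner hash: even-index sum = 536 mod 256 = 24; odd-index sum = 668 mod 256 = 156 → 18 9c.
Outer input = (K'⊕opad) ∥ inner = 39 f9 13 5c 5c 5c 5c ∥ 18 9c.
Outer hash (tag): even-index sum = 416 mod 256 = 160; odd-index sum = 457 mod 256 = 201 → a0 c9.

a0c9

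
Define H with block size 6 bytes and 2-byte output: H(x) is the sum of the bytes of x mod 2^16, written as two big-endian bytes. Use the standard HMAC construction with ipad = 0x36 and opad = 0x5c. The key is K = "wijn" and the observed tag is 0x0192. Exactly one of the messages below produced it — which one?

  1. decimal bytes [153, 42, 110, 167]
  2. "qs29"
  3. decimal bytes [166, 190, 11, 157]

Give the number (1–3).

Key "wijn" = 77 69 6a 6e is 4 bytes ≤ B = 6; zero-pad to 6 bytes: K' = 77 69 6a 6e 00 00.
K' ⊕ ipad = 41 5f 5c 58 36 36; K' ⊕ opad = 2b 35 36 32 5c 5c.
m1: inner = H(41 5f 5c 58 36 36 99 2a 6e a7) = 03 98; tag = H(2b 35 36 32 5c 5c 03 98) = 021b
m2: inner = H(41 5f 5c 58 36 36 71 73 32 39) = 03 0f; tag = H(2b 35 36 32 5c 5c 03 0f) = 0192 ← matches
m3: inner = H(41 5f 5c 58 36 36 a6 be 0b 9d) = 03 cc; tag = H(2b 35 36 32 5c 5c 03 cc) = 024f

2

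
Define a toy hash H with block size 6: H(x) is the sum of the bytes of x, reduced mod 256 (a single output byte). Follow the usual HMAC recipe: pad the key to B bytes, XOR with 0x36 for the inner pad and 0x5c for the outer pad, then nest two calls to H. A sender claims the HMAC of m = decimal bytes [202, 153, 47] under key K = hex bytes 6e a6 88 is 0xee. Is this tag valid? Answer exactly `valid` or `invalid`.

valid

Key hex bytes 6e a6 88 is 3 bytes ≤ B = 6; zero-pad to 6 bytes: K' = 6e a6 88 00 00 00.
K' ⊕ ipad = 58 90 be 36 36 36; K' ⊕ opad = 32 fa d4 5c 5c 5c.
Inner hash: sum = 88+144+190+54+54+54+202+153+47 = 986; mod 256 = 218 → da.
Outer hash (recomputed tag): sum = 50+250+212+92+92+92+218 = 1006; mod 256 = 238 → ee.
Recomputed tag = ee; claimed = ee → match.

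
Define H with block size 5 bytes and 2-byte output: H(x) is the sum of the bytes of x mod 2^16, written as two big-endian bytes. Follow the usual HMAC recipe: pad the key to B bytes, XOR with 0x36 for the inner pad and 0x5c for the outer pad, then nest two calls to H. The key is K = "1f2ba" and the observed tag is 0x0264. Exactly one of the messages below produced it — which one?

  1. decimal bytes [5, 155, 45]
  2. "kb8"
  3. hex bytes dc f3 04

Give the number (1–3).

Key "1f2ba" = 31 66 32 62 61 is exactly B = 5 bytes: K' = 31 66 32 62 61.
K' ⊕ ipad = 07 50 04 54 57; K' ⊕ opad = 6d 3a 6e 3e 3d.
m1: inner = H(07 50 04 54 57 05 9b 2d) = 01 d3; tag = H(6d 3a 6e 3e 3d 01 d3) = 0264 ← matches
m2: inner = H(07 50 04 54 57 6b 62 38) = 02 0b; tag = H(6d 3a 6e 3e 3d 02 0b) = 019d
m3: inner = H(07 50 04 54 57 dc f3 04) = 02 d9; tag = H(6d 3a 6e 3e 3d 02 d9) = 026b

1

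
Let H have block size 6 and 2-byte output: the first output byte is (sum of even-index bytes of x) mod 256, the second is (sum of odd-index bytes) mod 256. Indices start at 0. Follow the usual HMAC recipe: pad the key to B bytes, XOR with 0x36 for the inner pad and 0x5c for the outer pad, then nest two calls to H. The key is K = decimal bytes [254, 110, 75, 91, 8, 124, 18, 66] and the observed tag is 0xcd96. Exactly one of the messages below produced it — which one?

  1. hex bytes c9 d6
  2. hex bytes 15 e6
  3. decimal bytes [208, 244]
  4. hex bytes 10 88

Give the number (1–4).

2

Key decimal bytes [254, 110, 75, 91, 8, 124, 18, 66] = fe 6e 4b 5b 08 7c 12 42 is 8 bytes > B = 6, so hash it first: H(key) = 63 87, then zero-pad to 6 bytes: K' = 63 87 00 00 00 00.
K' ⊕ ipad = 55 b1 36 36 36 36; K' ⊕ opad = 3f db 5c 5c 5c 5c.
m1: inner = H(55 b1 36 36 36 36 c9 d6) = 8a f3; tag = H(3f db 5c 5c 5c 5c 8a f3) = 8186
m2: inner = H(55 b1 36 36 36 36 15 e6) = d6 03; tag = H(3f db 5c 5c 5c 5c d6 03) = cd96 ← matches
m3: inner = H(55 b1 36 36 36 36 d0 f4) = 91 11; tag = H(3f db 5c 5c 5c 5c 91 11) = 88a4
m4: inner = H(55 b1 36 36 36 36 10 88) = d1 a5; tag = H(3f db 5c 5c 5c 5c d1 a5) = c838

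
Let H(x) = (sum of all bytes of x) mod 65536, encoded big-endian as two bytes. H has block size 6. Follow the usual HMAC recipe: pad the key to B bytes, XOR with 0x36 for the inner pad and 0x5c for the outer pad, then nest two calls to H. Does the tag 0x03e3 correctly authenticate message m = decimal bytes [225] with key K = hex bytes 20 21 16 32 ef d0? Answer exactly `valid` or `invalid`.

Key hex bytes 20 21 16 32 ef d0 is exactly B = 6 bytes: K' = 20 21 16 32 ef d0.
K' ⊕ ipad = 16 17 20 04 d9 e6; K' ⊕ opad = 7c 7d 4a 6e b3 8c.
Inner hash: sum = 22+23+32+4+217+230+225 = 753 → 02 f1.
Outer hash (recomputed tag): sum = 124+125+74+110+179+140+2+241 = 995 → 03 e3.
Recomputed tag = 03e3; claimed = 03e3 → match.

valid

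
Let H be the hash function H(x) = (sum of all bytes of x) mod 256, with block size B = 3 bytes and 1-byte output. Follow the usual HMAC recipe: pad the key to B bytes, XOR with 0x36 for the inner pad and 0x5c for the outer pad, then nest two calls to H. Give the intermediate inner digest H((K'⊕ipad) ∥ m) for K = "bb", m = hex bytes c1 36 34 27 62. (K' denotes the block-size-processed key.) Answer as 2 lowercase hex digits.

92

Key "bb" = 62 62 is 2 bytes ≤ B = 3; zero-pad to 3 bytes: K' = 62 62 00.
K' ⊕ ipad = 54 54 36.
Inner input = 54 54 36 ∥ c1 36 34 27 62.
Inner hash: sum = 84+84+54+193+54+52+39+98 = 658; mod 256 = 146 → 92.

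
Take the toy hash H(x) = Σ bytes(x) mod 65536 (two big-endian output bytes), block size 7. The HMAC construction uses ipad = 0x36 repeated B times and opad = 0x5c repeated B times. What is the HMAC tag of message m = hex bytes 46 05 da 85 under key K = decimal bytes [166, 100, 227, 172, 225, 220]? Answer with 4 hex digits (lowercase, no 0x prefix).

Key decimal bytes [166, 100, 227, 172, 225, 220] = a6 64 e3 ac e1 dc is 6 bytes ≤ B = 7; zero-pad to 7 bytes: K' = a6 64 e3 ac e1 dc 00.
K' ⊕ ipad = 90 52 d5 9a d7 ea 36.  K' ⊕ opad = fa 38 bf f0 bd 80 5c.
Inner input = (K'⊕ipad) ∥ m = 90 52 d5 9a d7 ea 36 ∥ 46 05 da 85.
Inner hash: sum = 144+82+213+154+215+234+54+70+5+218+133 = 1522 → 05 f2.
Outer input = (K'⊕opad) ∥ inner = fa 38 bf f0 bd 80 5c ∥ 05 f2.
Outer hash (tag): sum = 250+56+191+240+189+128+92+5+242 = 1393 → 05 71.

0571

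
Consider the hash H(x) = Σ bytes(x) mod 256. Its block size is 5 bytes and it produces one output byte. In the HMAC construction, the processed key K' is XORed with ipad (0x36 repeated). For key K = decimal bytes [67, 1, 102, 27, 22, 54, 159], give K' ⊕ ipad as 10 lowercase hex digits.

8636363636

Key decimal bytes [67, 1, 102, 27, 22, 54, 159] = 43 01 66 1b 16 36 9f is 7 bytes > B = 5, so hash it first: H(key) = b0, then zero-pad to 5 bytes: K' = b0 00 00 00 00.
XOR each byte with 0x36: b0⊕36=86, 00⊕36=36, 00⊕36=36, 00⊕36=36, 00⊕36=36.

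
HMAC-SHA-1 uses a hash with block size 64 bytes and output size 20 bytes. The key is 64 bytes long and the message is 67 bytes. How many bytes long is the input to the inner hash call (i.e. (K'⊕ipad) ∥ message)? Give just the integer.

Key is 64 ≤ 64 bytes, zero-padded: |K'| = 64.
Inner input = (K'⊕ipad) ∥ m → 64 + 67 = 131 bytes.

131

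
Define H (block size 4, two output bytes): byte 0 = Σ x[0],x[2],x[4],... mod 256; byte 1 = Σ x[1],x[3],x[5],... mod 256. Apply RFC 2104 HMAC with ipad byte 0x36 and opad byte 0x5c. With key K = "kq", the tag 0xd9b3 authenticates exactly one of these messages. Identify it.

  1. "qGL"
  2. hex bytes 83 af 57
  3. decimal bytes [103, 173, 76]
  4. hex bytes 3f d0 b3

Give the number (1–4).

Key "kq" = 6b 71 is 2 bytes ≤ B = 4; zero-pad to 4 bytes: K' = 6b 71 00 00.
K' ⊕ ipad = 5d 47 36 36; K' ⊕ opad = 37 2d 5c 5c.
m1: inner = H(5d 47 36 36 71 47 4c) = 50 c4; tag = H(37 2d 5c 5c 50 c4) = e34d
m2: inner = H(5d 47 36 36 83 af 57) = 6d 2c; tag = H(37 2d 5c 5c 6d 2c) = 00b5
m3: inner = H(5d 47 36 36 67 ad 4c) = 46 2a; tag = H(37 2d 5c 5c 46 2a) = d9b3 ← matches
m4: inner = H(5d 47 36 36 3f d0 b3) = 85 4d; tag = H(37 2d 5c 5c 85 4d) = 18d6

3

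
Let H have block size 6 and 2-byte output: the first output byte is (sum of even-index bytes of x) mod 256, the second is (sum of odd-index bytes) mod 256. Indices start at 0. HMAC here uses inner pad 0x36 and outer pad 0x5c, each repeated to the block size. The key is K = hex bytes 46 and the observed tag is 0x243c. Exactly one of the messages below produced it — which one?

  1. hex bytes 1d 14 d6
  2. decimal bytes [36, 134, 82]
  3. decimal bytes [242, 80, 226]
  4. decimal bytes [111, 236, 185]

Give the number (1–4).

2

Key hex bytes 46 is 1 byte ≤ B = 6; zero-pad to 6 bytes: K' = 46 00 00 00 00 00.
K' ⊕ ipad = 70 36 36 36 36 36; K' ⊕ opad = 1a 5c 5c 5c 5c 5c.
m1: inner = H(70 36 36 36 36 36 1d 14 d6) = cf b6; tag = H(1a 5c 5c 5c 5c 5c cf b6) = a1ca
m2: inner = H(70 36 36 36 36 36 24 86 52) = 52 28; tag = H(1a 5c 5c 5c 5c 5c 52 28) = 243c ← matches
m3: inner = H(70 36 36 36 36 36 f2 50 e2) = b0 f2; tag = H(1a 5c 5c 5c 5c 5c b0 f2) = 8206
m4: inner = H(70 36 36 36 36 36 6f ec b9) = 04 8e; tag = H(1a 5c 5c 5c 5c 5c 04 8e) = d6a2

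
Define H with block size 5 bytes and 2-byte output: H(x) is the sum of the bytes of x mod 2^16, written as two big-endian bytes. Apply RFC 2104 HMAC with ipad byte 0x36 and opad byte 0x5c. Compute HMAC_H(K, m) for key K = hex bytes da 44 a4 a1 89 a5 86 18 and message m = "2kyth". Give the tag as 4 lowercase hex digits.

Key hex bytes da 44 a4 a1 89 a5 86 18 is 8 bytes > B = 5, so hash it first: H(key) = 04 2f, then zero-pad to 5 bytes: K' = 04 2f 00 00 00.
K' ⊕ ipad = 32 19 36 36 36.  K' ⊕ opad = 58 73 5c 5c 5c.
Inner input = (K'⊕ipad) ∥ m = 32 19 36 36 36 ∥ 32 6b 79 74 68.
Inner hash: sum = 50+25+54+54+54+50+107+121+116+104 = 735 → 02 df.
Outer input = (K'⊕opad) ∥ inner = 58 73 5c 5c 5c ∥ 02 df.
Outer hash (tag): sum = 88+115+92+92+92+2+223 = 704 → 02 c0.

02c0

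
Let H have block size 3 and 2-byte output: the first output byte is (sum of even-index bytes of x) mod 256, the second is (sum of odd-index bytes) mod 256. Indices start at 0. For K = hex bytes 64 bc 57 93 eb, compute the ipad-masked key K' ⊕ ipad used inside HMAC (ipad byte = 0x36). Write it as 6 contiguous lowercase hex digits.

Key hex bytes 64 bc 57 93 eb is 5 bytes > B = 3, so hash it first: H(key) = a6 4f, then zero-pad to 3 bytes: K' = a6 4f 00.
XOR each byte with 0x36: a6⊕36=90, 4f⊕36=79, 00⊕36=36.

907936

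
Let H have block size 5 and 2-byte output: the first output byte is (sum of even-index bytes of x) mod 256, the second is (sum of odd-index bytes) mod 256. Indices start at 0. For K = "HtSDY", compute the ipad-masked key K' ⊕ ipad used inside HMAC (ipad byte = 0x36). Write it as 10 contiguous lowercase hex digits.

7e4265726f

Key "HtSDY" = 48 74 53 44 59 is exactly B = 5 bytes: K' = 48 74 53 44 59.
XOR each byte with 0x36: 48⊕36=7e, 74⊕36=42, 53⊕36=65, 44⊕36=72, 59⊕36=6f.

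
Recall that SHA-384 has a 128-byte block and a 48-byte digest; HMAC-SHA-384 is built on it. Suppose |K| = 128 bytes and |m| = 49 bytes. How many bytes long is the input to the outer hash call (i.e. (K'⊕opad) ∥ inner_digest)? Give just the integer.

176

Key is 128 ≤ 128 bytes, zero-padded: |K'| = 128.
Outer input = (K'⊕opad) ∥ H(inner) → 128 + 48 = 176 bytes.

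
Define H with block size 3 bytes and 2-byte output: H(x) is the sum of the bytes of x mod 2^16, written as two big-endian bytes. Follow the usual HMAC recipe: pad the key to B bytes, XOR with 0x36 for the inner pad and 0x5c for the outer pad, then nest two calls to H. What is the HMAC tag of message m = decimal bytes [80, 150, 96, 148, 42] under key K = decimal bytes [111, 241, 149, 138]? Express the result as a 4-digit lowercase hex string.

0196

Key decimal bytes [111, 241, 149, 138] = 6f f1 95 8a is 4 bytes > B = 3, so hash it first: H(key) = 02 7f, then zero-pad to 3 bytes: K' = 02 7f 00.
K' ⊕ ipad = 34 49 36.  K' ⊕ opad = 5e 23 5c.
Inner input = (K'⊕ipad) ∥ m = 34 49 36 ∥ 50 96 60 94 2a.
Inner hash: sum = 52+73+54+80+150+96+148+42 = 695 → 02 b7.
Outer input = (K'⊕opad) ∥ inner = 5e 23 5c ∥ 02 b7.
Outer hash (tag): sum = 94+35+92+2+183 = 406 → 01 96.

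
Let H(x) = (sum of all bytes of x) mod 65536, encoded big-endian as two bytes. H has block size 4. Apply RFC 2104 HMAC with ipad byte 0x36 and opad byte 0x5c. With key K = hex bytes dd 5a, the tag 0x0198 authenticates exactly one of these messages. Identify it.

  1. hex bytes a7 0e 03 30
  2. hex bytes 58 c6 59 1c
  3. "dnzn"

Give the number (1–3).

2

Key hex bytes dd 5a is 2 bytes ≤ B = 4; zero-pad to 4 bytes: K' = dd 5a 00 00.
K' ⊕ ipad = eb 6c 36 36; K' ⊕ opad = 81 06 5c 5c.
m1: inner = H(eb 6c 36 36 a7 0e 03 30) = 02 ab; tag = H(81 06 5c 5c 02 ab) = 01ec
m2: inner = H(eb 6c 36 36 58 c6 59 1c) = 03 56; tag = H(81 06 5c 5c 03 56) = 0198 ← matches
m3: inner = H(eb 6c 36 36 64 6e 7a 6e) = 03 7d; tag = H(81 06 5c 5c 03 7d) = 01bf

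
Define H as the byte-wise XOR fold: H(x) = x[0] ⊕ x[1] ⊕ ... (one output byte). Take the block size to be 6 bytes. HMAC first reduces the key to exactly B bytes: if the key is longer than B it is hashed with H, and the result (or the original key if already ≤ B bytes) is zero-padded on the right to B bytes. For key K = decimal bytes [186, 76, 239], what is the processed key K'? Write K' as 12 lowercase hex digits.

ba4cef000000

Key decimal bytes [186, 76, 239] = ba 4c ef is 3 bytes ≤ B = 6; zero-pad to 6 bytes: K' = ba 4c ef 00 00 00.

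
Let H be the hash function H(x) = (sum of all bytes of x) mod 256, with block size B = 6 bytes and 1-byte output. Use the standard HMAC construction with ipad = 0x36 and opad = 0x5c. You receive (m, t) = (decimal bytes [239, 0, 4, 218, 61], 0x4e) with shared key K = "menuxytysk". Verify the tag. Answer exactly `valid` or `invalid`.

invalid

Key "menuxytysk" = 6d 65 6e 75 78 79 74 79 73 6b is 10 bytes > B = 6, so hash it first: H(key) = 71, then zero-pad to 6 bytes: K' = 71 00 00 00 00 00.
K' ⊕ ipad = 47 36 36 36 36 36; K' ⊕ opad = 2d 5c 5c 5c 5c 5c.
Inner hash: sum = 71+54+54+54+54+54+239+0+4+218+61 = 863; mod 256 = 95 → 5f.
Outer hash (recomputed tag): sum = 45+92+92+92+92+92+95 = 600; mod 256 = 88 → 58.
Recomputed tag = 58; claimed = 4e → mismatch.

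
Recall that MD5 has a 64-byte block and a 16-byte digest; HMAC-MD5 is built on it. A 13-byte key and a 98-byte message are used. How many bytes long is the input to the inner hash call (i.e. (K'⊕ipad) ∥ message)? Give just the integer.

Key is 13 ≤ 64 bytes, zero-padded: |K'| = 64.
Inner input = (K'⊕ipad) ∥ m → 64 + 98 = 162 bytes.

162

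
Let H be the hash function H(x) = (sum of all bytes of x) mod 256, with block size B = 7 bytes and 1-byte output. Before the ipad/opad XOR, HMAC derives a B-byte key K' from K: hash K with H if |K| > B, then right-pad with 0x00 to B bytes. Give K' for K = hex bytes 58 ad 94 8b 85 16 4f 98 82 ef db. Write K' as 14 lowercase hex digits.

|K| = 11 > B = 7, so first hash the key.
H(K): sum = 88+173+148+139+133+22+79+152+130+239+219 = 1522; mod 256 = 242 → f2.
Zero-pad H(K) = f2 to 7 bytes: K' = f2 00 00 00 00 00 00.

f2000000000000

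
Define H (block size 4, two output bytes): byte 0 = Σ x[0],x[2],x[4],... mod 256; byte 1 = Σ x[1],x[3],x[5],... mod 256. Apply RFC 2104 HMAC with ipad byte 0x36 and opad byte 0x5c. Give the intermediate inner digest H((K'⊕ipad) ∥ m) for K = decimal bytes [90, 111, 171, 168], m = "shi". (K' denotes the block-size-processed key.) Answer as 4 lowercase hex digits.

Key decimal bytes [90, 111, 171, 168] = 5a 6f ab a8 is exactly B = 4 bytes: K' = 5a 6f ab a8.
K' ⊕ ipad = 6c 59 9d 9e.
Inner input = 6c 59 9d 9e ∥ 73 68 69.
Inner hash: even-index sum = 485 mod 256 = 229; odd-index sum = 351 mod 256 = 95 → e5 5f.

e55f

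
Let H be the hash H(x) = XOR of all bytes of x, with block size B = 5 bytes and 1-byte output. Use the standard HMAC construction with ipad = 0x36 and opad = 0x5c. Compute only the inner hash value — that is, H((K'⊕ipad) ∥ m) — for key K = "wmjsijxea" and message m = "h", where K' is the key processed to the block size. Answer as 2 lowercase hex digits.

Key "wmjsijxea" = 77 6d 6a 73 69 6a 78 65 61 is 9 bytes > B = 5, so hash it first: H(key) = 7c, then zero-pad to 5 bytes: K' = 7c 00 00 00 00.
K' ⊕ ipad = 4a 36 36 36 36.
Inner input = 4a 36 36 36 36 ∥ 68.
Inner hash: XOR 4a⊕36⊕36⊕36⊕36⊕68 = 22.

22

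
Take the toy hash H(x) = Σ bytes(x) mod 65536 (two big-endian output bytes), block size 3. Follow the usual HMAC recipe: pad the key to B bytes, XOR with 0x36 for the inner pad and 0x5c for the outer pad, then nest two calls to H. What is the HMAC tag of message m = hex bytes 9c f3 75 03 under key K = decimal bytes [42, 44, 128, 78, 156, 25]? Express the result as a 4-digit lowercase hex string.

Key decimal bytes [42, 44, 128, 78, 156, 25] = 2a 2c 80 4e 9c 19 is 6 bytes > B = 3, so hash it first: H(key) = 01 d9, then zero-pad to 3 bytes: K' = 01 d9 00.
K' ⊕ ipad = 37 ef 36.  K' ⊕ opad = 5d 85 5c.
Inner input = (K'⊕ipad) ∥ m = 37 ef 36 ∥ 9c f3 75 03.
Inner hash: sum = 55+239+54+156+243+117+3 = 867 → 03 63.
Outer input = (K'⊕opad) ∥ inner = 5d 85 5c ∥ 03 63.
Outer hash (tag): sum = 93+133+92+3+99 = 420 → 01 a4.

01a4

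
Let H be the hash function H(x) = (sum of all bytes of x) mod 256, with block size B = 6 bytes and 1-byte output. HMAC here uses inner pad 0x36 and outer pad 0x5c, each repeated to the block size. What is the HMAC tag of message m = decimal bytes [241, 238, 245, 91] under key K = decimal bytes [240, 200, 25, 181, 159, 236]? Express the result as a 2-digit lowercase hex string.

09

Key decimal bytes [240, 200, 25, 181, 159, 236] = f0 c8 19 b5 9f ec is exactly B = 6 bytes: K' = f0 c8 19 b5 9f ec.
K' ⊕ ipad = c6 fe 2f 83 a9 da.  K' ⊕ opad = ac 94 45 e9 c3 b0.
Inner input = (K'⊕ipad) ∥ m = c6 fe 2f 83 a9 da ∥ f1 ee f5 5b.
Inner hash: sum = 198+254+47+131+169+218+241+238+245+91 = 1832; mod 256 = 40 → 28.
Outer input = (K'⊕opad) ∥ inner = ac 94 45 e9 c3 b0 ∥ 28.
Outer hash (tag): sum = 172+148+69+233+195+176+40 = 1033; mod 256 = 9 → 09.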